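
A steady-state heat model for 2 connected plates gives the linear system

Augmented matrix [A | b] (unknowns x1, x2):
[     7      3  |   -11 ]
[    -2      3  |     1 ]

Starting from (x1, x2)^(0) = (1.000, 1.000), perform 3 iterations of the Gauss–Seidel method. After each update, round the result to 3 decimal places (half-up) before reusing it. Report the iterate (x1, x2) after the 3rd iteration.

(-1.388, -0.592)

Iteration 1:
  x1 = (-11 - (3)·1.000) / (7) = -2.000
  x2 = (1 - (-2)·-2.000) / (3) = -1.000
Iteration 2:
  x1 = (-11 - (3)·-1.000) / (7) = -1.143
  x2 = (1 - (-2)·-1.143) / (3) = -0.429
Iteration 3:
  x1 = (-11 - (3)·-0.429) / (7) = -1.388
  x2 = (1 - (-2)·-1.388) / (3) = -0.592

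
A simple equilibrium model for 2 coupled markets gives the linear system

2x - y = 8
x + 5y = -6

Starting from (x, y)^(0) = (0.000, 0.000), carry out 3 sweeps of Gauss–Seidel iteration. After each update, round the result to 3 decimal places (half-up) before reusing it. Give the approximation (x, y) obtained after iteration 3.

Iteration 1:
  x = (8 - (-1)·0.000) / (2) = 4.000
  y = (-6 - (1)·4.000) / (5) = -2.000
Iteration 2:
  x = (8 - (-1)·-2.000) / (2) = 3.000
  y = (-6 - (1)·3.000) / (5) = -1.800
Iteration 3:
  x = (8 - (-1)·-1.800) / (2) = 3.100
  y = (-6 - (1)·3.100) / (5) = -1.820

(3.100, -1.820)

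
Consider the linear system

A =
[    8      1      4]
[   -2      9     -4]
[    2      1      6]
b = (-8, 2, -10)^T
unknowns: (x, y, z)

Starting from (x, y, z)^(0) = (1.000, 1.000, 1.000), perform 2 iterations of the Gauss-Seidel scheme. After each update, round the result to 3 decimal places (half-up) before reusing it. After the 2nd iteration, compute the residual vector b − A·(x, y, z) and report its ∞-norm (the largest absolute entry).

Iteration 1:
  x = (-8 - (1)·1.000 - (4)·1.000) / (8) = -1.625
  y = (2 - (-2)·-1.625 - (-4)·1.000) / (9) = 0.306
  z = (-10 - (2)·-1.625 - (1)·0.306) / (6) = -1.176
Iteration 2:
  x = (-8 - (1)·0.306 - (4)·-1.176) / (8) = -0.450
  y = (2 - (-2)·-0.450 - (-4)·-1.176) / (9) = -0.400
  z = (-10 - (2)·-0.450 - (1)·-0.400) / (6) = -1.450
Residual b − A·x = (1.800, -1.100, 0.000); ∞-norm = 1.800

1.800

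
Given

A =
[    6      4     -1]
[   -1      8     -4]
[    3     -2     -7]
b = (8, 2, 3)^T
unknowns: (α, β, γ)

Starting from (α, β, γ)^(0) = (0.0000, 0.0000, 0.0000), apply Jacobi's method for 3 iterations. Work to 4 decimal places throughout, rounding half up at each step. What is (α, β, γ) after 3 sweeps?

(1.2103, 0.4226, -0.0170)

Iteration 1:
  α = (8 - (4)·0.0000 - (-1)·0.0000) / (6) = 1.3333
  β = (2 - (-1)·0.0000 - (-4)·0.0000) / (8) = 0.2500
  γ = (3 - (3)·0.0000 - (-2)·0.0000) / (-7) = -0.4286
Iteration 2:
  α = (8 - (4)·0.2500 - (-1)·-0.4286) / (6) = 1.0952
  β = (2 - (-1)·1.3333 - (-4)·-0.4286) / (8) = 0.2024
  γ = (3 - (3)·1.3333 - (-2)·0.2500) / (-7) = 0.0714
Iteration 3:
  α = (8 - (4)·0.2024 - (-1)·0.0714) / (6) = 1.2103
  β = (2 - (-1)·1.0952 - (-4)·0.0714) / (8) = 0.4226
  γ = (3 - (3)·1.0952 - (-2)·0.2024) / (-7) = -0.0170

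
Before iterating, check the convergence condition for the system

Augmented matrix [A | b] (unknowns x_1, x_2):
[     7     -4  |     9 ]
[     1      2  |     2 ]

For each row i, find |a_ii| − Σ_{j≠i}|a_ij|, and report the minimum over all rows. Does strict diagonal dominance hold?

1

row 1: |7| − (4) = 3
row 2: |2| − (1) = 1
minimum over rows = 1 → strictly diagonally dominant (convergence guaranteed)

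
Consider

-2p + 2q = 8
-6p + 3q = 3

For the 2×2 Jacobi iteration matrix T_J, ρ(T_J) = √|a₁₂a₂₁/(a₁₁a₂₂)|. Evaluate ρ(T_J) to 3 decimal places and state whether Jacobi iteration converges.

a₁₂a₂₁/(a₁₁a₂₂) = (2)·(-6) / ((-2)·(3)) = 2.000000
ρ = √|2.000000| = √2.000000 = 1.414
ρ > 1, so Jacobi diverges

1.414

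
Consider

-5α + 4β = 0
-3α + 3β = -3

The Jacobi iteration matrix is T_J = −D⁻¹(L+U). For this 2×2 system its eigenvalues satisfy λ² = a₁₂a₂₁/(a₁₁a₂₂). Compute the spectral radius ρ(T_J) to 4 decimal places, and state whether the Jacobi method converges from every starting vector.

0.8944

a₁₂a₂₁/(a₁₁a₂₂) = (4)·(-3) / ((-5)·(3)) = 0.800000
ρ = √|0.800000| = √0.800000 = 0.8944
ρ < 1, so Jacobi converges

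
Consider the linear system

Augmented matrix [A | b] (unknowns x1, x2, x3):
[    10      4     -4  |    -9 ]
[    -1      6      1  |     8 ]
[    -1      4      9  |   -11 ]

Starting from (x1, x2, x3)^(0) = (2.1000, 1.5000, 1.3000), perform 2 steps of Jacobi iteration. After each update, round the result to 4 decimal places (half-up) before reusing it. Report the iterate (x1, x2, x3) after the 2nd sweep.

Iteration 1:
  x1 = (-9 - (4)·1.5000 - (-4)·1.3000) / (10) = -0.9800
  x2 = (8 - (-1)·2.1000 - (1)·1.3000) / (6) = 1.4667
  x3 = (-11 - (-1)·2.1000 - (4)·1.5000) / (9) = -1.6556
Iteration 2:
  x1 = (-9 - (4)·1.4667 - (-4)·-1.6556) / (10) = -2.1489
  x2 = (8 - (-1)·-0.9800 - (1)·-1.6556) / (6) = 1.4459
  x3 = (-11 - (-1)·-0.9800 - (4)·1.4667) / (9) = -1.9830

(-2.1489, 1.4459, -1.9830)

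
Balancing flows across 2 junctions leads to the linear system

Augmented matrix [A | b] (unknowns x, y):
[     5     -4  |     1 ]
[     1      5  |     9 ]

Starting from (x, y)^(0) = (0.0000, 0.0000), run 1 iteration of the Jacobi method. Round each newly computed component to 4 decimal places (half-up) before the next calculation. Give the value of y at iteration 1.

1.8000

Iteration 1:
  x = (1 - (-4)·0.0000) / (5) = 0.2000
  y = (9 - (1)·0.0000) / (5) = 1.8000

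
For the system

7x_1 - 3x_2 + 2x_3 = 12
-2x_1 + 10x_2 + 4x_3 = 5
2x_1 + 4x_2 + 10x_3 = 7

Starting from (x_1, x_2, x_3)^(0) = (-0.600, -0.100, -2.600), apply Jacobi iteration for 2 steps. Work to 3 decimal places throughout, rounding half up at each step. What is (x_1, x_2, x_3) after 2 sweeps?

Iteration 1:
  x_1 = (12 - (-3)·-0.100 - (2)·-2.600) / (7) = 2.414
  x_2 = (5 - (-2)·-0.600 - (4)·-2.600) / (10) = 1.420
  x_3 = (7 - (2)·-0.600 - (4)·-0.100) / (10) = 0.860
Iteration 2:
  x_1 = (12 - (-3)·1.420 - (2)·0.860) / (7) = 2.077
  x_2 = (5 - (-2)·2.414 - (4)·0.860) / (10) = 0.639
  x_3 = (7 - (2)·2.414 - (4)·1.420) / (10) = -0.351

(2.077, 0.639, -0.351)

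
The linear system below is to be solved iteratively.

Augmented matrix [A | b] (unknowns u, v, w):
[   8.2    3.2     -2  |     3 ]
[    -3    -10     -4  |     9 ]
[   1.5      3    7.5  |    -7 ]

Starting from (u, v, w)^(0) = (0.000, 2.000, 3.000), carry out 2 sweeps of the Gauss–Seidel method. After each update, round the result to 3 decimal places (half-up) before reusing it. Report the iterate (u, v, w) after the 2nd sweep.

(1.193, -1.210, -0.688)

Iteration 1:
  u = (3 - (3.2)·2.000 - (-2)·3.000) / (8.2) = 0.317
  v = (9 - (-3)·0.317 - (-4)·3.000) / (-10) = -2.195
  w = (-7 - (1.5)·0.317 - (3)·-2.195) / (7.5) = -0.119
Iteration 2:
  u = (3 - (3.2)·-2.195 - (-2)·-0.119) / (8.2) = 1.193
  v = (9 - (-3)·1.193 - (-4)·-0.119) / (-10) = -1.210
  w = (-7 - (1.5)·1.193 - (3)·-1.210) / (7.5) = -0.688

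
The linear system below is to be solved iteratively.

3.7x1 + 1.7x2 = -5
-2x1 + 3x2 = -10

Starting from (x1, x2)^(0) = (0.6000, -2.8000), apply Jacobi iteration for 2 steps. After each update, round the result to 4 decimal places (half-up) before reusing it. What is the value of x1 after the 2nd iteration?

Iteration 1:
  x1 = (-5 - (1.7)·-2.8000) / (3.7) = -0.0649
  x2 = (-10 - (-2)·0.6000) / (3) = -2.9333
Iteration 2:
  x1 = (-5 - (1.7)·-2.9333) / (3.7) = -0.0036
  x2 = (-10 - (-2)·-0.0649) / (3) = -3.3766

-0.0036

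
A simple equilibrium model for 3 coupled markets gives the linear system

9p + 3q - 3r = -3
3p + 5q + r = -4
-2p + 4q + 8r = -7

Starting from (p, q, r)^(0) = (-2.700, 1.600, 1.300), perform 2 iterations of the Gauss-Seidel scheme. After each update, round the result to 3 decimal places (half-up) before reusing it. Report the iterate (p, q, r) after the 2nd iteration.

Iteration 1:
  p = (-3 - (3)·1.600 - (-3)·1.300) / (9) = -0.433
  q = (-4 - (3)·-0.433 - (1)·1.300) / (5) = -0.800
  r = (-7 - (-2)·-0.433 - (4)·-0.800) / (8) = -0.583
Iteration 2:
  p = (-3 - (3)·-0.800 - (-3)·-0.583) / (9) = -0.261
  q = (-4 - (3)·-0.261 - (1)·-0.583) / (5) = -0.527
  r = (-7 - (-2)·-0.261 - (4)·-0.527) / (8) = -0.677

(-0.261, -0.527, -0.677)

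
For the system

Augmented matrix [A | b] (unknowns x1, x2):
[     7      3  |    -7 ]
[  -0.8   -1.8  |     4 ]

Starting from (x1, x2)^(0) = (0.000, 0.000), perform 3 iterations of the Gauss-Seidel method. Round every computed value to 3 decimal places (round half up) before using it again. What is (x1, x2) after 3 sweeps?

Iteration 1:
  x1 = (-7 - (3)·0.000) / (7) = -1.000
  x2 = (4 - (-0.8)·-1.000) / (-1.8) = -1.778
Iteration 2:
  x1 = (-7 - (3)·-1.778) / (7) = -0.238
  x2 = (4 - (-0.8)·-0.238) / (-1.8) = -2.116
Iteration 3:
  x1 = (-7 - (3)·-2.116) / (7) = -0.093
  x2 = (4 - (-0.8)·-0.093) / (-1.8) = -2.181

(-0.093, -2.181)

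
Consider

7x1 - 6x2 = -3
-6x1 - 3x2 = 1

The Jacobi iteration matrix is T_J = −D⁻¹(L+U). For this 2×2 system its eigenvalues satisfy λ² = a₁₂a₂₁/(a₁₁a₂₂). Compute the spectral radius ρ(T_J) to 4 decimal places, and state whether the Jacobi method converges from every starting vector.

1.3093

a₁₂a₂₁/(a₁₁a₂₂) = (-6)·(-6) / ((7)·(-3)) = -1.714286
ρ = √|-1.714286| = √1.714286 = 1.3093
ρ > 1, so Jacobi diverges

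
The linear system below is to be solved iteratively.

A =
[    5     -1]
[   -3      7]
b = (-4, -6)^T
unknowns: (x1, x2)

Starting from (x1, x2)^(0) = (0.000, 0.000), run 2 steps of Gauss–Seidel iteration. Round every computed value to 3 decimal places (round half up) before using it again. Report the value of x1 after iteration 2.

-1.040

Iteration 1:
  x1 = (-4 - (-1)·0.000) / (5) = -0.800
  x2 = (-6 - (-3)·-0.800) / (7) = -1.200
Iteration 2:
  x1 = (-4 - (-1)·-1.200) / (5) = -1.040
  x2 = (-6 - (-3)·-1.040) / (7) = -1.303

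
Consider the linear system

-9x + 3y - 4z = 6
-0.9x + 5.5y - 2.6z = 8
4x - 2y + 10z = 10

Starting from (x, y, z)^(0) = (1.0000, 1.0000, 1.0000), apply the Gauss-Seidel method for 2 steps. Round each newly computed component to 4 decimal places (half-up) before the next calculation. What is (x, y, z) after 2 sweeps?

Iteration 1:
  x = (6 - (3)·1.0000 - (-4)·1.0000) / (-9) = -0.7778
  y = (8 - (-0.9)·-0.7778 - (-2.6)·1.0000) / (5.5) = 1.8000
  z = (10 - (4)·-0.7778 - (-2)·1.8000) / (10) = 1.6711
Iteration 2:
  x = (6 - (3)·1.8000 - (-4)·1.6711) / (-9) = -0.8094
  y = (8 - (-0.9)·-0.8094 - (-2.6)·1.6711) / (5.5) = 2.1121
  z = (10 - (4)·-0.8094 - (-2)·2.1121) / (10) = 1.7462

(-0.8094, 2.1121, 1.7462)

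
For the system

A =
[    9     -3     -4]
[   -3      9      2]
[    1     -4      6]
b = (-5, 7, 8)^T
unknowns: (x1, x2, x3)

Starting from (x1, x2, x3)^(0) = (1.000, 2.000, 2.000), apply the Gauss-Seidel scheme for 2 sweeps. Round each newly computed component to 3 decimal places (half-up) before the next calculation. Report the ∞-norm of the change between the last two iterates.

Iteration 1:
  x1 = (-5 - (-3)·2.000 - (-4)·2.000) / (9) = 1.000
  x2 = (7 - (-3)·1.000 - (2)·2.000) / (9) = 0.667
  x3 = (8 - (1)·1.000 - (-4)·0.667) / (6) = 1.611
Iteration 2:
  x1 = (-5 - (-3)·0.667 - (-4)·1.611) / (9) = 0.383
  x2 = (7 - (-3)·0.383 - (2)·1.611) / (9) = 0.547
  x3 = (8 - (1)·0.383 - (-4)·0.547) / (6) = 1.634
Change: (-0.617, -0.120, 0.023) → max |·| = 0.617

0.617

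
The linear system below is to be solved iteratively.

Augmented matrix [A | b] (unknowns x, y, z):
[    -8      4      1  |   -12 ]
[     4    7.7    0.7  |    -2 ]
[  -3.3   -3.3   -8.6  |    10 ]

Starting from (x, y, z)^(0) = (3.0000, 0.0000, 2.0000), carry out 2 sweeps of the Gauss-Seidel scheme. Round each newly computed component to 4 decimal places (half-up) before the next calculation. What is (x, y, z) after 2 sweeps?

Iteration 1:
  x = (-12 - (4)·0.0000 - (1)·2.0000) / (-8) = 1.7500
  y = (-2 - (4)·1.7500 - (0.7)·2.0000) / (7.7) = -1.3506
  z = (10 - (-3.3)·1.7500 - (-3.3)·-1.3506) / (-8.6) = -1.3160
Iteration 2:
  x = (-12 - (4)·-1.3506 - (1)·-1.3160) / (-8) = 0.6602
  y = (-2 - (4)·0.6602 - (0.7)·-1.3160) / (7.7) = -0.4831
  z = (10 - (-3.3)·0.6602 - (-3.3)·-0.4831) / (-8.6) = -1.2307

(0.6602, -0.4831, -1.2307)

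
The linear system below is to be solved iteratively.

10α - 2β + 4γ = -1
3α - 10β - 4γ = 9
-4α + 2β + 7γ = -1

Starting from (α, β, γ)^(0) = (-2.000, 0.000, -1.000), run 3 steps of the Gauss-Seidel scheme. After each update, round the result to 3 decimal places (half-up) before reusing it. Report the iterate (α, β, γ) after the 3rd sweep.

(-0.312, -0.999, -0.036)

Iteration 1:
  α = (-1 - (-2)·0.000 - (4)·-1.000) / (10) = 0.300
  β = (9 - (3)·0.300 - (-4)·-1.000) / (-10) = -0.410
  γ = (-1 - (-4)·0.300 - (2)·-0.410) / (7) = 0.146
Iteration 2:
  α = (-1 - (-2)·-0.410 - (4)·0.146) / (10) = -0.240
  β = (9 - (3)·-0.240 - (-4)·0.146) / (-10) = -1.030
  γ = (-1 - (-4)·-0.240 - (2)·-1.030) / (7) = 0.014
Iteration 3:
  α = (-1 - (-2)·-1.030 - (4)·0.014) / (10) = -0.312
  β = (9 - (3)·-0.312 - (-4)·0.014) / (-10) = -0.999
  γ = (-1 - (-4)·-0.312 - (2)·-0.999) / (7) = -0.036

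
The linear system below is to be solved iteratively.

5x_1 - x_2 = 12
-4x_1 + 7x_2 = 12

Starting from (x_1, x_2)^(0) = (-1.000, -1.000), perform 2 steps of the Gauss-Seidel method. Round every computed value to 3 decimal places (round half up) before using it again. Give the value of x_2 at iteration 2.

3.425

Iteration 1:
  x_1 = (12 - (-1)·-1.000) / (5) = 2.200
  x_2 = (12 - (-4)·2.200) / (7) = 2.971
Iteration 2:
  x_1 = (12 - (-1)·2.971) / (5) = 2.994
  x_2 = (12 - (-4)·2.994) / (7) = 3.425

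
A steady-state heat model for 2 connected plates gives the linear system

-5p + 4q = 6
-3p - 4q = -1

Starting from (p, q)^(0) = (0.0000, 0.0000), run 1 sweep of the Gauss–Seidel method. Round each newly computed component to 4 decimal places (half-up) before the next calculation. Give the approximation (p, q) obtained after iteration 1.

Iteration 1:
  p = (6 - (4)·0.0000) / (-5) = -1.2000
  q = (-1 - (-3)·-1.2000) / (-4) = 1.1500

(-1.2000, 1.1500)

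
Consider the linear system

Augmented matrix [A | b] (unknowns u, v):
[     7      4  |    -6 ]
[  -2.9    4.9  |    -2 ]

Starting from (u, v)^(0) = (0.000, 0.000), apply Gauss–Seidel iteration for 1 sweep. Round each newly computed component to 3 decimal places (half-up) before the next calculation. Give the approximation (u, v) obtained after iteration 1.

Iteration 1:
  u = (-6 - (4)·0.000) / (7) = -0.857
  v = (-2 - (-2.9)·-0.857) / (4.9) = -0.915

(-0.857, -0.915)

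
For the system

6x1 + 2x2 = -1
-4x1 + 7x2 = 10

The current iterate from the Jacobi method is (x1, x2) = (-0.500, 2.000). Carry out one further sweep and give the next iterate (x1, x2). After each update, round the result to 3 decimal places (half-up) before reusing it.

(-0.833, 1.143)

One sweep:
  x1 = (-1 - (2)·2.000) / (6) = -0.833
  x2 = (10 - (-4)·-0.500) / (7) = 1.143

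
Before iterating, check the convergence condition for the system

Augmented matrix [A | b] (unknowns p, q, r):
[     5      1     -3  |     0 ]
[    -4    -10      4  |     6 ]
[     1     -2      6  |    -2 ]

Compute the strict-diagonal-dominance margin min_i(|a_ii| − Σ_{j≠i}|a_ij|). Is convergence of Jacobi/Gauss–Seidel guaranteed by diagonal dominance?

row 1: |5| − (1+3) = 1
row 2: |-10| − (4+4) = 2
row 3: |6| − (1+2) = 3
minimum over rows = 1 → strictly diagonally dominant (convergence guaranteed)

1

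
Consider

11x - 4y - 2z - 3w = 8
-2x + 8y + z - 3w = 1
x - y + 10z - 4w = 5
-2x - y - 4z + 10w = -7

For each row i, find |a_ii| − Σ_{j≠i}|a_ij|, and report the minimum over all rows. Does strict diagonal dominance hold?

2

row 1: |11| − (4+2+3) = 2
row 2: |8| − (2+1+3) = 2
row 3: |10| − (1+1+4) = 4
row 4: |10| − (2+1+4) = 3
minimum over rows = 2 → strictly diagonally dominant (convergence guaranteed)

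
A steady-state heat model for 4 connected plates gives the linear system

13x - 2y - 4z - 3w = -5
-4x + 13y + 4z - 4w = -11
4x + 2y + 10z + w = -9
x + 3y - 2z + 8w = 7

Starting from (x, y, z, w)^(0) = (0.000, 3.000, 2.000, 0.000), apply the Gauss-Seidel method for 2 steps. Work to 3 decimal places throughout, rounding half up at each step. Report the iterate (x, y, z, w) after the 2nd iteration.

(-0.625, -0.438, -0.665, 0.951)

Iteration 1:
  x = (-5 - (-2)·3.000 - (-4)·2.000 - (-3)·0.000) / (13) = 0.692
  y = (-11 - (-4)·0.692 - (4)·2.000 - (-4)·0.000) / (13) = -1.249
  z = (-9 - (4)·0.692 - (2)·-1.249 - (1)·0.000) / (10) = -0.927
  w = (7 - (1)·0.692 - (3)·-1.249 - (-2)·-0.927) / (8) = 1.025
Iteration 2:
  x = (-5 - (-2)·-1.249 - (-4)·-0.927 - (-3)·1.025) / (13) = -0.625
  y = (-11 - (-4)·-0.625 - (4)·-0.927 - (-4)·1.025) / (13) = -0.438
  z = (-9 - (4)·-0.625 - (2)·-0.438 - (1)·1.025) / (10) = -0.665
  w = (7 - (1)·-0.625 - (3)·-0.438 - (-2)·-0.665) / (8) = 0.951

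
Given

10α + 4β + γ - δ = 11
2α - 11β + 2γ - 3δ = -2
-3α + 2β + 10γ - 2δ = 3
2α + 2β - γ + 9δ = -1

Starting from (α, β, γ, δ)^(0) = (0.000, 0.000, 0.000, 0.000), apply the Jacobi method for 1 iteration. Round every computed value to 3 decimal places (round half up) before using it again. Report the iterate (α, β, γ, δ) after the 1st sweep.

Iteration 1:
  α = (11 - (4)·0.000 - (1)·0.000 - (-1)·0.000) / (10) = 1.100
  β = (-2 - (2)·0.000 - (2)·0.000 - (-3)·0.000) / (-11) = 0.182
  γ = (3 - (-3)·0.000 - (2)·0.000 - (-2)·0.000) / (10) = 0.300
  δ = (-1 - (2)·0.000 - (2)·0.000 - (-1)·0.000) / (9) = -0.111

(1.100, 0.182, 0.300, -0.111)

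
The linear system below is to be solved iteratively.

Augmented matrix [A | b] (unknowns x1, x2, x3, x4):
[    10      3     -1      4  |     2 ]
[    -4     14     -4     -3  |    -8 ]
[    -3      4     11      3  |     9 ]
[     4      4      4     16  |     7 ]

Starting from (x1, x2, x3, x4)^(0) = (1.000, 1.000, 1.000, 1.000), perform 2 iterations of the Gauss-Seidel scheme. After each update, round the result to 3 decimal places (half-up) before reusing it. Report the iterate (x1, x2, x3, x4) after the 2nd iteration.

Iteration 1:
  x1 = (2 - (3)·1.000 - (-1)·1.000 - (4)·1.000) / (10) = -0.400
  x2 = (-8 - (-4)·-0.400 - (-4)·1.000 - (-3)·1.000) / (14) = -0.186
  x3 = (9 - (-3)·-0.400 - (4)·-0.186 - (3)·1.000) / (11) = 0.504
  x4 = (7 - (4)·-0.400 - (4)·-0.186 - (4)·0.504) / (16) = 0.458
Iteration 2:
  x1 = (2 - (3)·-0.186 - (-1)·0.504 - (4)·0.458) / (10) = 0.123
  x2 = (-8 - (-4)·0.123 - (-4)·0.504 - (-3)·0.458) / (14) = -0.294
  x3 = (9 - (-3)·0.123 - (4)·-0.294 - (3)·0.458) / (11) = 0.834
  x4 = (7 - (4)·0.123 - (4)·-0.294 - (4)·0.834) / (16) = 0.272

(0.123, -0.294, 0.834, 0.272)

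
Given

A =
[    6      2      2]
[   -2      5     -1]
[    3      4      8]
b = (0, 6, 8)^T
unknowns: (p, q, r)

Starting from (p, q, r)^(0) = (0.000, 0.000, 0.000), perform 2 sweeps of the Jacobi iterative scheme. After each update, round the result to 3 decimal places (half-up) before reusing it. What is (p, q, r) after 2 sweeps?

Iteration 1:
  p = (0 - (2)·0.000 - (2)·0.000) / (6) = 0.000
  q = (6 - (-2)·0.000 - (-1)·0.000) / (5) = 1.200
  r = (8 - (3)·0.000 - (4)·0.000) / (8) = 1.000
Iteration 2:
  p = (0 - (2)·1.200 - (2)·1.000) / (6) = -0.733
  q = (6 - (-2)·0.000 - (-1)·1.000) / (5) = 1.400
  r = (8 - (3)·0.000 - (4)·1.200) / (8) = 0.400

(-0.733, 1.400, 0.400)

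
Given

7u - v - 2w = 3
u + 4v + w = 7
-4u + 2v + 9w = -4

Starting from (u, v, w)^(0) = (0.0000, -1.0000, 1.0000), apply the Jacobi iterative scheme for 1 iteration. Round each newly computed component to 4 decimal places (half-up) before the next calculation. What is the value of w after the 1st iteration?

-0.2222

Iteration 1:
  u = (3 - (-1)·-1.0000 - (-2)·1.0000) / (7) = 0.5714
  v = (7 - (1)·0.0000 - (1)·1.0000) / (4) = 1.5000
  w = (-4 - (-4)·0.0000 - (2)·-1.0000) / (9) = -0.2222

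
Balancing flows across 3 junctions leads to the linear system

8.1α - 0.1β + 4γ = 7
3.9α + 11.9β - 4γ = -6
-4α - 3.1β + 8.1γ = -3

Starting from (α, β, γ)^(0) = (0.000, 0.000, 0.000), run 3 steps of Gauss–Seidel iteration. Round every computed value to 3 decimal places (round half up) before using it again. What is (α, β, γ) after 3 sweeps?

Iteration 1:
  α = (7 - (-0.1)·0.000 - (4)·0.000) / (8.1) = 0.864
  β = (-6 - (3.9)·0.864 - (-4)·0.000) / (11.9) = -0.787
  γ = (-3 - (-4)·0.864 - (-3.1)·-0.787) / (8.1) = -0.245
Iteration 2:
  α = (7 - (-0.1)·-0.787 - (4)·-0.245) / (8.1) = 0.975
  β = (-6 - (3.9)·0.975 - (-4)·-0.245) / (11.9) = -0.906
  γ = (-3 - (-4)·0.975 - (-3.1)·-0.906) / (8.1) = -0.236
Iteration 3:
  α = (7 - (-0.1)·-0.906 - (4)·-0.236) / (8.1) = 0.970
  β = (-6 - (3.9)·0.970 - (-4)·-0.236) / (11.9) = -0.901
  γ = (-3 - (-4)·0.970 - (-3.1)·-0.901) / (8.1) = -0.236

(0.970, -0.901, -0.236)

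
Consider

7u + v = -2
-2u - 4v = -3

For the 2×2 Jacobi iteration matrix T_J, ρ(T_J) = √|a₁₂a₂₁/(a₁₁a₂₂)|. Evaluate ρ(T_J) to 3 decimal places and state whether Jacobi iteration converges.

a₁₂a₂₁/(a₁₁a₂₂) = (1)·(-2) / ((7)·(-4)) = 0.071429
ρ = √|0.071429| = √0.071429 = 0.267
ρ < 1, so Jacobi converges

0.267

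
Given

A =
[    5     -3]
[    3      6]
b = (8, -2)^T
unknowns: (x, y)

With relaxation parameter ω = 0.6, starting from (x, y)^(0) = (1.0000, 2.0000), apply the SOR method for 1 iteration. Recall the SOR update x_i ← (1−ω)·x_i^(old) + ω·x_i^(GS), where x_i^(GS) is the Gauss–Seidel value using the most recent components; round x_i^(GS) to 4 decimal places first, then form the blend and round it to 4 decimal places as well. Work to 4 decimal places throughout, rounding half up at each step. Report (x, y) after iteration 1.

Iteration 1:
  x: GS value = (8 - (-3)·2.0000) / (5) = 2.8000;  x ← (1−ω)·1.0000 + ω·2.8000 = 2.0800
  y: GS value = (-2 - (3)·2.0800) / (6) = -1.3733;  y ← (1−ω)·2.0000 + ω·-1.3733 = -0.0240

(2.0800, -0.0240)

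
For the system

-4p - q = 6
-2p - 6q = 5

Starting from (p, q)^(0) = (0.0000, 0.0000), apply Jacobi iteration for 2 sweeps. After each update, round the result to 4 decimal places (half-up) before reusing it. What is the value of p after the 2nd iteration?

-1.2917

Iteration 1:
  p = (6 - (-1)·0.0000) / (-4) = -1.5000
  q = (5 - (-2)·0.0000) / (-6) = -0.8333
Iteration 2:
  p = (6 - (-1)·-0.8333) / (-4) = -1.2917
  q = (5 - (-2)·-1.5000) / (-6) = -0.3333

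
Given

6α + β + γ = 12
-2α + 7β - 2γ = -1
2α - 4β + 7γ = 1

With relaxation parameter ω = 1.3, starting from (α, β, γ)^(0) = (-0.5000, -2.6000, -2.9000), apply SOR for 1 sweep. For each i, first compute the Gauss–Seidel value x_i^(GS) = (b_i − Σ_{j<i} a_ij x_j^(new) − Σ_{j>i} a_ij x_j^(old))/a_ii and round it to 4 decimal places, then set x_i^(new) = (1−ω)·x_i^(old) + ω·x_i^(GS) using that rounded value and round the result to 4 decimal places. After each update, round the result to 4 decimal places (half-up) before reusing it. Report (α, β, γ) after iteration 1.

Iteration 1:
  α: GS value = (12 - (1)·-2.6000 - (1)·-2.9000) / (6) = 2.9167;  α ← (1−ω)·-0.5000 + ω·2.9167 = 3.9417
  β: GS value = (-1 - (-2)·3.9417 - (-2)·-2.9000) / (7) = 0.1548;  β ← (1−ω)·-2.6000 + ω·0.1548 = 0.9812
  γ: GS value = (1 - (2)·3.9417 - (-4)·0.9812) / (7) = -0.4227;  γ ← (1−ω)·-2.9000 + ω·-0.4227 = 0.3205

(3.9417, 0.9812, 0.3205)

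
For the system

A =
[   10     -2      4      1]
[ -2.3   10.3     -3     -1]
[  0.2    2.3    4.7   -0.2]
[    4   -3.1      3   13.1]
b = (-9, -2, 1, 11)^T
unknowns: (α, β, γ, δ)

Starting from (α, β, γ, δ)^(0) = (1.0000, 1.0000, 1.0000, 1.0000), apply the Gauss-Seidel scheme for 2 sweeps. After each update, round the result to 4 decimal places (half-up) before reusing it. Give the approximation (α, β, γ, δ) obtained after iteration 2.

(-1.1628, -0.2463, 0.4300, 1.0380)

Iteration 1:
  α = (-9 - (-2)·1.0000 - (4)·1.0000 - (1)·1.0000) / (10) = -1.2000
  β = (-2 - (-2.3)·-1.2000 - (-3)·1.0000 - (-1)·1.0000) / (10.3) = -0.0738
  γ = (1 - (0.2)·-1.2000 - (2.3)·-0.0738 - (-0.2)·1.0000) / (4.7) = 0.3425
  δ = (11 - (4)·-1.2000 - (-3.1)·-0.0738 - (3)·0.3425) / (13.1) = 1.1102
Iteration 2:
  α = (-9 - (-2)·-0.0738 - (4)·0.3425 - (1)·1.1102) / (10) = -1.1628
  β = (-2 - (-2.3)·-1.1628 - (-3)·0.3425 - (-1)·1.1102) / (10.3) = -0.2463
  γ = (1 - (0.2)·-1.1628 - (2.3)·-0.2463 - (-0.2)·1.1102) / (4.7) = 0.4300
  δ = (11 - (4)·-1.1628 - (-3.1)·-0.2463 - (3)·0.4300) / (13.1) = 1.0380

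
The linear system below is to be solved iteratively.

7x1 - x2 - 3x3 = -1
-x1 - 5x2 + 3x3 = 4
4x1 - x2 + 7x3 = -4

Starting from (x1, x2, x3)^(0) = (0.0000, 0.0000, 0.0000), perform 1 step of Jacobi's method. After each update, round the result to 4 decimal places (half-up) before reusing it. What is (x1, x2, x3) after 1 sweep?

(-0.1429, -0.8000, -0.5714)

Iteration 1:
  x1 = (-1 - (-1)·0.0000 - (-3)·0.0000) / (7) = -0.1429
  x2 = (4 - (-1)·0.0000 - (3)·0.0000) / (-5) = -0.8000
  x3 = (-4 - (4)·0.0000 - (-1)·0.0000) / (7) = -0.5714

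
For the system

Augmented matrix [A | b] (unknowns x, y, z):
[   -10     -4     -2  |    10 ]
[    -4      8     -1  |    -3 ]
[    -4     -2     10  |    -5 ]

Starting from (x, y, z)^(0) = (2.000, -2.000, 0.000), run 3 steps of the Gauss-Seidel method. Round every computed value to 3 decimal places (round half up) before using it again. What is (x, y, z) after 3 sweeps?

Iteration 1:
  x = (10 - (-4)·-2.000 - (-2)·0.000) / (-10) = -0.200
  y = (-3 - (-4)·-0.200 - (-1)·0.000) / (8) = -0.475
  z = (-5 - (-4)·-0.200 - (-2)·-0.475) / (10) = -0.675
Iteration 2:
  x = (10 - (-4)·-0.475 - (-2)·-0.675) / (-10) = -0.675
  y = (-3 - (-4)·-0.675 - (-1)·-0.675) / (8) = -0.797
  z = (-5 - (-4)·-0.675 - (-2)·-0.797) / (10) = -0.929
Iteration 3:
  x = (10 - (-4)·-0.797 - (-2)·-0.929) / (-10) = -0.495
  y = (-3 - (-4)·-0.495 - (-1)·-0.929) / (8) = -0.739
  z = (-5 - (-4)·-0.495 - (-2)·-0.739) / (10) = -0.846

(-0.495, -0.739, -0.846)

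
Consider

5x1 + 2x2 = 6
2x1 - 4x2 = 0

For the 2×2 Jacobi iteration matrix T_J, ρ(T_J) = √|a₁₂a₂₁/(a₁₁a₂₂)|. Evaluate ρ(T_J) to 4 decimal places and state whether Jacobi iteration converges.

a₁₂a₂₁/(a₁₁a₂₂) = (2)·(2) / ((5)·(-4)) = -0.200000
ρ = √|-0.200000| = √0.200000 = 0.4472
ρ < 1, so Jacobi converges

0.4472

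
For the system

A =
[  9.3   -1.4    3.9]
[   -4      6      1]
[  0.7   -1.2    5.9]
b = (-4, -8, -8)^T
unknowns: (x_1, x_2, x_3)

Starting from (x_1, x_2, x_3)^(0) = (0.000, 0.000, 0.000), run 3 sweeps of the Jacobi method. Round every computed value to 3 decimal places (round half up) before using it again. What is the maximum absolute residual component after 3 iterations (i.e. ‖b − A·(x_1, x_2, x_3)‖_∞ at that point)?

Iteration 1:
  x_1 = (-4 - (-1.4)·0.000 - (3.9)·0.000) / (9.3) = -0.430
  x_2 = (-8 - (-4)·0.000 - (1)·0.000) / (6) = -1.333
  x_3 = (-8 - (0.7)·0.000 - (-1.2)·0.000) / (5.9) = -1.356
Iteration 2:
  x_1 = (-4 - (-1.4)·-1.333 - (3.9)·-1.356) / (9.3) = -0.062
  x_2 = (-8 - (-4)·-0.430 - (1)·-1.356) / (6) = -1.394
  x_3 = (-8 - (0.7)·-0.430 - (-1.2)·-1.333) / (5.9) = -1.576
Iteration 3:
  x_1 = (-4 - (-1.4)·-1.394 - (3.9)·-1.576) / (9.3) = 0.021
  x_2 = (-8 - (-4)·-0.062 - (1)·-1.576) / (6) = -1.112
  x_3 = (-8 - (0.7)·-0.062 - (-1.2)·-1.394) / (5.9) = -1.632
Residual b − A·x = (0.613, 0.388, 0.280); ∞-norm = 0.613

0.613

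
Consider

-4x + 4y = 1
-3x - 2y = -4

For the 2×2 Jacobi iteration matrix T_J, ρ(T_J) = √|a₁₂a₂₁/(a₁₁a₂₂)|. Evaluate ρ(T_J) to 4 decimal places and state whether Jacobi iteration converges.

1.2247

a₁₂a₂₁/(a₁₁a₂₂) = (4)·(-3) / ((-4)·(-2)) = -1.500000
ρ = √|-1.500000| = √1.500000 = 1.2247
ρ > 1, so Jacobi diverges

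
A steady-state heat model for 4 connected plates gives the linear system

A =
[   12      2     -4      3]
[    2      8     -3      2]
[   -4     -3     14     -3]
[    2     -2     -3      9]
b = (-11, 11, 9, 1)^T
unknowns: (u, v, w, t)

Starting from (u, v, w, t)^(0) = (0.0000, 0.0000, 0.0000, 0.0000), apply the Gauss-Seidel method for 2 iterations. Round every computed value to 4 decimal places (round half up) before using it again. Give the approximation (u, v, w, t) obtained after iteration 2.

(-1.1707, 1.7112, 0.8707, 1.0418)

Iteration 1:
  u = (-11 - (2)·0.0000 - (-4)·0.0000 - (3)·0.0000) / (12) = -0.9167
  v = (11 - (2)·-0.9167 - (-3)·0.0000 - (2)·0.0000) / (8) = 1.6042
  w = (9 - (-4)·-0.9167 - (-3)·1.6042 - (-3)·0.0000) / (14) = 0.7247
  t = (1 - (2)·-0.9167 - (-2)·1.6042 - (-3)·0.7247) / (9) = 0.9129
Iteration 2:
  u = (-11 - (2)·1.6042 - (-4)·0.7247 - (3)·0.9129) / (12) = -1.1707
  v = (11 - (2)·-1.1707 - (-3)·0.7247 - (2)·0.9129) / (8) = 1.7112
  w = (9 - (-4)·-1.1707 - (-3)·1.7112 - (-3)·0.9129) / (14) = 0.8707
  t = (1 - (2)·-1.1707 - (-2)·1.7112 - (-3)·0.8707) / (9) = 1.0418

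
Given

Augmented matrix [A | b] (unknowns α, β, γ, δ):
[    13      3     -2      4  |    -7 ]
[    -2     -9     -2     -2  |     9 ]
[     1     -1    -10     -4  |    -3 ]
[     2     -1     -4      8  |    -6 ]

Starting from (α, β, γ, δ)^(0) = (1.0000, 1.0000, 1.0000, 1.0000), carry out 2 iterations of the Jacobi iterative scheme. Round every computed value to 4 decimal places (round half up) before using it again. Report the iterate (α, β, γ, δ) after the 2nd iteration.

(-0.0538, -0.6893, 0.5244, -0.7776)

Iteration 1:
  α = (-7 - (3)·1.0000 - (-2)·1.0000 - (4)·1.0000) / (13) = -0.9231
  β = (9 - (-2)·1.0000 - (-2)·1.0000 - (-2)·1.0000) / (-9) = -1.6667
  γ = (-3 - (1)·1.0000 - (-1)·1.0000 - (-4)·1.0000) / (-10) = -0.1000
  δ = (-6 - (2)·1.0000 - (-1)·1.0000 - (-4)·1.0000) / (8) = -0.3750
Iteration 2:
  α = (-7 - (3)·-1.6667 - (-2)·-0.1000 - (4)·-0.3750) / (13) = -0.0538
  β = (9 - (-2)·-0.9231 - (-2)·-0.1000 - (-2)·-0.3750) / (-9) = -0.6893
  γ = (-3 - (1)·-0.9231 - (-1)·-1.6667 - (-4)·-0.3750) / (-10) = 0.5244
  δ = (-6 - (2)·-0.9231 - (-1)·-1.6667 - (-4)·-0.1000) / (8) = -0.7776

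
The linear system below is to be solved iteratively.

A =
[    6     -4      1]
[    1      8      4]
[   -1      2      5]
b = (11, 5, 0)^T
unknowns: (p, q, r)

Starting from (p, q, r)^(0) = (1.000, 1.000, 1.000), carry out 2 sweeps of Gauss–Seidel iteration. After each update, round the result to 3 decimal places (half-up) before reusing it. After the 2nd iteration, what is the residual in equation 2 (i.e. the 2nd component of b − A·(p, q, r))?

1.075

Iteration 1:
  p = (11 - (-4)·1.000 - (1)·1.000) / (6) = 2.333
  q = (5 - (1)·2.333 - (4)·1.000) / (8) = -0.167
  r = (0 - (-1)·2.333 - (2)·-0.167) / (5) = 0.533
Iteration 2:
  p = (11 - (-4)·-0.167 - (1)·0.533) / (6) = 1.633
  q = (5 - (1)·1.633 - (4)·0.533) / (8) = 0.154
  r = (0 - (-1)·1.633 - (2)·0.154) / (5) = 0.265
Residual b − A·x = (1.553, 1.075, 0.000)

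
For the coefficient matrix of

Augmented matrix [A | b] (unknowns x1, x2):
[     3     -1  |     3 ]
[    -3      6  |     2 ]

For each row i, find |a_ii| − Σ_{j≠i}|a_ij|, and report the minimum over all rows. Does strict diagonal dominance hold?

2

row 1: |3| − (1) = 2
row 2: |6| − (3) = 3
minimum over rows = 2 → strictly diagonally dominant (convergence guaranteed)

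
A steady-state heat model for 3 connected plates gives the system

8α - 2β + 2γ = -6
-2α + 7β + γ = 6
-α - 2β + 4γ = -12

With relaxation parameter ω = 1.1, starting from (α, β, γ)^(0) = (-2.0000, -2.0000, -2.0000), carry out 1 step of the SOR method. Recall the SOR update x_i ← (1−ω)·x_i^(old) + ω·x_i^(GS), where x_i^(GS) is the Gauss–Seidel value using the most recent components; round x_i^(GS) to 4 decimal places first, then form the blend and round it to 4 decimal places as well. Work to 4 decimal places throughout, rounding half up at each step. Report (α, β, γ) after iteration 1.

(-0.6250, 1.2607, -2.5785)

Iteration 1:
  α: GS value = (-6 - (-2)·-2.0000 - (2)·-2.0000) / (8) = -0.7500;  α ← (1−ω)·-2.0000 + ω·-0.7500 = -0.6250
  β: GS value = (6 - (-2)·-0.6250 - (1)·-2.0000) / (7) = 0.9643;  β ← (1−ω)·-2.0000 + ω·0.9643 = 1.2607
  γ: GS value = (-12 - (-1)·-0.6250 - (-2)·1.2607) / (4) = -2.5259;  γ ← (1−ω)·-2.0000 + ω·-2.5259 = -2.5785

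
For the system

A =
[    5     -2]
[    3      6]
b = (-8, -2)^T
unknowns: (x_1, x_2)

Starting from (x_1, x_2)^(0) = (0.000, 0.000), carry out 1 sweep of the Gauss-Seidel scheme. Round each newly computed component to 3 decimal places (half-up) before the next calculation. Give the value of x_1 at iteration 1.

-1.600

Iteration 1:
  x_1 = (-8 - (-2)·0.000) / (5) = -1.600
  x_2 = (-2 - (3)·-1.600) / (6) = 0.467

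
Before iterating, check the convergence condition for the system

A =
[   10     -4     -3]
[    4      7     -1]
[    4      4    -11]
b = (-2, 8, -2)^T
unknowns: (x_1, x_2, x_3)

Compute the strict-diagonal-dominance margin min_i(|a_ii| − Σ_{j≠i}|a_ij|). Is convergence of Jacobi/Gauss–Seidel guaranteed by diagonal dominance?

2

row 1: |10| − (4+3) = 3
row 2: |7| − (4+1) = 2
row 3: |-11| − (4+4) = 3
minimum over rows = 2 → strictly diagonally dominant (convergence guaranteed)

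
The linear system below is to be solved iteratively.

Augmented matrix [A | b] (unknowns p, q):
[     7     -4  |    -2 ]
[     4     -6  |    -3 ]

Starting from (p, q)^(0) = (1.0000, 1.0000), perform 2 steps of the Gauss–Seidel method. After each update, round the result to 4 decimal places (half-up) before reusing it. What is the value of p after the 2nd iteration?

0.1089

Iteration 1:
  p = (-2 - (-4)·1.0000) / (7) = 0.2857
  q = (-3 - (4)·0.2857) / (-6) = 0.6905
Iteration 2:
  p = (-2 - (-4)·0.6905) / (7) = 0.1089
  q = (-3 - (4)·0.1089) / (-6) = 0.5726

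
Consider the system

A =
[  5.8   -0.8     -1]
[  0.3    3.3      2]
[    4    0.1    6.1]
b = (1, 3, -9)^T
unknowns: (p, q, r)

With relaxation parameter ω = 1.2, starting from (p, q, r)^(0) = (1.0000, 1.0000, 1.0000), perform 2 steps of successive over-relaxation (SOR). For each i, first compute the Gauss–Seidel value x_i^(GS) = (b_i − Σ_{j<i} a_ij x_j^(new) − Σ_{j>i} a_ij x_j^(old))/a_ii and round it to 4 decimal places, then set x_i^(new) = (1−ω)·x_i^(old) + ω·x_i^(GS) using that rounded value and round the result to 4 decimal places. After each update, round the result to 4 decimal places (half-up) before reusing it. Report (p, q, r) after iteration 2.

(-0.3188, 2.7532, -1.1195)

Iteration 1:
  p: GS value = (1 - (-0.8)·1.0000 - (-1)·1.0000) / (5.8) = 0.4828;  p ← (1−ω)·1.0000 + ω·0.4828 = 0.3794
  q: GS value = (3 - (0.3)·0.3794 - (2)·1.0000) / (3.3) = 0.2685;  q ← (1−ω)·1.0000 + ω·0.2685 = 0.1222
  r: GS value = (-9 - (4)·0.3794 - (0.1)·0.1222) / (6.1) = -1.7262;  r ← (1−ω)·1.0000 + ω·-1.7262 = -2.2714
Iteration 2:
  p: GS value = (1 - (-0.8)·0.1222 - (-1)·-2.2714) / (5.8) = -0.2024;  p ← (1−ω)·0.3794 + ω·-0.2024 = -0.3188
  q: GS value = (3 - (0.3)·-0.3188 - (2)·-2.2714) / (3.3) = 2.3147;  q ← (1−ω)·0.1222 + ω·2.3147 = 2.7532
  r: GS value = (-9 - (4)·-0.3188 - (0.1)·2.7532) / (6.1) = -1.3115;  r ← (1−ω)·-2.2714 + ω·-1.3115 = -1.1195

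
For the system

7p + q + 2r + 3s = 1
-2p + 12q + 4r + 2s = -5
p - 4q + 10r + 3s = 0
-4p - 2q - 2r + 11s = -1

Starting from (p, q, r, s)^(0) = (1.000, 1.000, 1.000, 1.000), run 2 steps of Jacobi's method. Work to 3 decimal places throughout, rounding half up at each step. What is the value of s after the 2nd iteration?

Iteration 1:
  p = (1 - (1)·1.000 - (2)·1.000 - (3)·1.000) / (7) = -0.714
  q = (-5 - (-2)·1.000 - (4)·1.000 - (2)·1.000) / (12) = -0.750
  r = (0 - (1)·1.000 - (-4)·1.000 - (3)·1.000) / (10) = 0.000
  s = (-1 - (-4)·1.000 - (-2)·1.000 - (-2)·1.000) / (11) = 0.636
Iteration 2:
  p = (1 - (1)·-0.750 - (2)·0.000 - (3)·0.636) / (7) = -0.023
  q = (-5 - (-2)·-0.714 - (4)·0.000 - (2)·0.636) / (12) = -0.642
  r = (0 - (1)·-0.714 - (-4)·-0.750 - (3)·0.636) / (10) = -0.419
  s = (-1 - (-4)·-0.714 - (-2)·-0.750 - (-2)·0.000) / (11) = -0.487

-0.487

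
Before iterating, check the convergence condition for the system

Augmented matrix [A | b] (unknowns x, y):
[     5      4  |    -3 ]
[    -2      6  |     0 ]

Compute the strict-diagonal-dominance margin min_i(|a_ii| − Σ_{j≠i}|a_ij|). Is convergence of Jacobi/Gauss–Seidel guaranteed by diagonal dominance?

1

row 1: |5| − (4) = 1
row 2: |6| − (2) = 4
minimum over rows = 1 → strictly diagonally dominant (convergence guaranteed)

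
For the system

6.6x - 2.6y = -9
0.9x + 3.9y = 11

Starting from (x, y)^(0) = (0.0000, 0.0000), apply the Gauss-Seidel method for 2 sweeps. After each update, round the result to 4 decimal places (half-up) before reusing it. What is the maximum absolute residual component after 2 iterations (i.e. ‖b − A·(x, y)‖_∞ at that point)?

Iteration 1:
  x = (-9 - (-2.6)·0.0000) / (6.6) = -1.3636
  y = (11 - (0.9)·-1.3636) / (3.9) = 3.1352
Iteration 2:
  x = (-9 - (-2.6)·3.1352) / (6.6) = -0.1286
  y = (11 - (0.9)·-0.1286) / (3.9) = 2.8502
Residual b − A·x = (-0.7407, 0.0000); ∞-norm = 0.7407

0.7407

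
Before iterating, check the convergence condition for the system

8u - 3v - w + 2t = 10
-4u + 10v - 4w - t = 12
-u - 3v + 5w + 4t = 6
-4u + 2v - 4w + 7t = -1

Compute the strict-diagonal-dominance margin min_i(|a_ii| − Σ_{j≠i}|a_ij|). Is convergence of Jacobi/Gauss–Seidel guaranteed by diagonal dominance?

row 1: |8| − (3+1+2) = 2
row 2: |10| − (4+4+1) = 1
row 3: |5| − (1+3+4) = -3
row 4: |7| − (4+2+4) = -3
minimum over rows = -3 → not strictly diagonally dominant

-3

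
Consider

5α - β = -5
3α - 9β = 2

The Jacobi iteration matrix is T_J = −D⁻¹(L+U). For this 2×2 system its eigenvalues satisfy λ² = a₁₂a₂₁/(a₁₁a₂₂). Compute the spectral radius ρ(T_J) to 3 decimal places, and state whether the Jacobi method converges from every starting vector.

0.258

a₁₂a₂₁/(a₁₁a₂₂) = (-1)·(3) / ((5)·(-9)) = 0.066667
ρ = √|0.066667| = √0.066667 = 0.258
ρ < 1, so Jacobi converges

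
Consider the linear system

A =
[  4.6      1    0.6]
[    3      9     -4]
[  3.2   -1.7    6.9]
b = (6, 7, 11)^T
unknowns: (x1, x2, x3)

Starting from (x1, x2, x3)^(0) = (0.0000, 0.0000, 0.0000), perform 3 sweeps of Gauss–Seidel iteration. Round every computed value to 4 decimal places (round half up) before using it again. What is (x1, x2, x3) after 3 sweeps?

Iteration 1:
  x1 = (6 - (1)·0.0000 - (0.6)·0.0000) / (4.6) = 1.3043
  x2 = (7 - (3)·1.3043 - (-4)·0.0000) / (9) = 0.3430
  x3 = (11 - (3.2)·1.3043 - (-1.7)·0.3430) / (6.9) = 1.0738
Iteration 2:
  x1 = (6 - (1)·0.3430 - (0.6)·1.0738) / (4.6) = 1.0897
  x2 = (7 - (3)·1.0897 - (-4)·1.0738) / (9) = 0.8918
  x3 = (11 - (3.2)·1.0897 - (-1.7)·0.8918) / (6.9) = 1.3086
Iteration 3:
  x1 = (6 - (1)·0.8918 - (0.6)·1.3086) / (4.6) = 0.9398
  x2 = (7 - (3)·0.9398 - (-4)·1.3086) / (9) = 1.0461
  x3 = (11 - (3.2)·0.9398 - (-1.7)·1.0461) / (6.9) = 1.4161

(0.9398, 1.0461, 1.4161)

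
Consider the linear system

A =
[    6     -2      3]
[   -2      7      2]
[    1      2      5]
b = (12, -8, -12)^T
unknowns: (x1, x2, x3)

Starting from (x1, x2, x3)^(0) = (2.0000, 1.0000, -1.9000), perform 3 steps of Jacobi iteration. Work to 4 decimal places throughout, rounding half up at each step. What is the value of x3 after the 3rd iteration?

Iteration 1:
  x1 = (12 - (-2)·1.0000 - (3)·-1.9000) / (6) = 3.2833
  x2 = (-8 - (-2)·2.0000 - (2)·-1.9000) / (7) = -0.0286
  x3 = (-12 - (1)·2.0000 - (2)·1.0000) / (5) = -3.2000
Iteration 2:
  x1 = (12 - (-2)·-0.0286 - (3)·-3.2000) / (6) = 3.5905
  x2 = (-8 - (-2)·3.2833 - (2)·-3.2000) / (7) = 0.7095
  x3 = (-12 - (1)·3.2833 - (2)·-0.0286) / (5) = -3.0452
Iteration 3:
  x1 = (12 - (-2)·0.7095 - (3)·-3.0452) / (6) = 3.7591
  x2 = (-8 - (-2)·3.5905 - (2)·-3.0452) / (7) = 0.7531
  x3 = (-12 - (1)·3.5905 - (2)·0.7095) / (5) = -3.4019

-3.4019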